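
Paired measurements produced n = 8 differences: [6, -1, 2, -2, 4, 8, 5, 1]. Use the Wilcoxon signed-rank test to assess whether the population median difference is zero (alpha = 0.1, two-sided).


Step 1: Drop any zero differences (none here) and take |d_i|.
|d| = [6, 1, 2, 2, 4, 8, 5, 1]
Step 2: Midrank |d_i| (ties get averaged ranks).
ranks: |6|->7, |1|->1.5, |2|->3.5, |2|->3.5, |4|->5, |8|->8, |5|->6, |1|->1.5
Step 3: Attach original signs; sum ranks with positive sign and with negative sign.
W+ = 7 + 3.5 + 5 + 8 + 6 + 1.5 = 31
W- = 1.5 + 3.5 = 5
(Check: W+ + W- = 36 should equal n(n+1)/2 = 36.)
Step 4: Test statistic W = min(W+, W-) = 5.
Step 5: Ties in |d|, so use the tie-corrected normal approximation.
        E[W] = n(n+1)/4 = 8*9/4 = 18.
        Tie groups: |d|=1 (t=2), |d|=2 (t=2); sum(t^3 - t) = 12.
        Var[W] = n(n+1)(2n+1)/24 - sum(t^3-t)/48 = 1224/24 - 12/48 = 50.75.
        z = (W - E[W]) / sqrt(Var[W]) = (5 - 18) / 7.1239 = -1.8248.
        Two-sided p = 2*Phi(z) = 0.068025.
Step 6: alpha = 0.1. reject H0.

W+ = 31, W- = 5, W = min = 5, p = 0.068025, reject H0.


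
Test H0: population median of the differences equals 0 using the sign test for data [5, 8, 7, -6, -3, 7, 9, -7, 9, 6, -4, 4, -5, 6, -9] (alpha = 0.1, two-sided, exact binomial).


Step 1: Discard zero differences. Original n = 15; n_eff = number of nonzero differences = 15.
Nonzero differences (with sign): +5, +8, +7, -6, -3, +7, +9, -7, +9, +6, -4, +4, -5, +6, -9
Step 2: Count signs: positive = 9, negative = 6.
Step 3: Under H0: P(positive) = 0.5, so the number of positives S ~ Bin(15, 0.5).
Step 4: Two-sided exact p-value = sum of Bin(15,0.5) probabilities at or below the observed probability = 0.607239.
Step 5: alpha = 0.1. fail to reject H0.

n_eff = 15, pos = 9, neg = 6, p = 0.607239, fail to reject H0.


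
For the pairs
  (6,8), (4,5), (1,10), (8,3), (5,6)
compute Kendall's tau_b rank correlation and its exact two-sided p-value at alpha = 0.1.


Step 1: Enumerate the 10 unordered pairs (i,j) with i<j and classify each by sign(x_j-x_i) * sign(y_j-y_i).
  (1,2):dx=-2,dy=-3->C; (1,3):dx=-5,dy=+2->D; (1,4):dx=+2,dy=-5->D; (1,5):dx=-1,dy=-2->C
  (2,3):dx=-3,dy=+5->D; (2,4):dx=+4,dy=-2->D; (2,5):dx=+1,dy=+1->C; (3,4):dx=+7,dy=-7->D
  (3,5):dx=+4,dy=-4->D; (4,5):dx=-3,dy=+3->D
Step 2: C = 3, D = 7, total pairs = 10.
Step 3: tau = (C - D)/(n(n-1)/2) = (3 - 7)/10 = -0.400000.
Step 4: Exact two-sided p-value (enumerate n! = 120 permutations of y under H0): p = 0.483333.
Step 5: alpha = 0.1. fail to reject H0.

tau_b = -0.4000 (C=3, D=7), p = 0.483333, fail to reject H0.


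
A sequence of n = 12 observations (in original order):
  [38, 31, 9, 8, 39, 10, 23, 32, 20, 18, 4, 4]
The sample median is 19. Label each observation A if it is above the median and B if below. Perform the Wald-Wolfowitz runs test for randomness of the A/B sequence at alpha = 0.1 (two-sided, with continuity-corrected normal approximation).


Step 1: Compute median = 19; label A = above, B = below.
Labels in order: AABBABAAABBB  (n_A = 6, n_B = 6)
Step 2: Count runs R = 6.
Step 3: Under H0 (random ordering), E[R] = 2*n_A*n_B/(n_A+n_B) + 1 = 2*6*6/12 + 1 = 7.0000.
        Var[R] = 2*n_A*n_B*(2*n_A*n_B - n_A - n_B) / ((n_A+n_B)^2 * (n_A+n_B-1)) = 4320/1584 = 2.7273.
        SD[R] = 1.6514.
Step 4: Continuity-corrected z = (R + 0.5 - E[R]) / SD[R] = (6 + 0.5 - 7.0000) / 1.6514 = -0.3028.
Step 5: Two-sided p-value via normal approximation = 2*(1 - Phi(|z|)) = 0.762069.
Step 6: alpha = 0.1. fail to reject H0.

R = 6, z = -0.3028, p = 0.762069, fail to reject H0.


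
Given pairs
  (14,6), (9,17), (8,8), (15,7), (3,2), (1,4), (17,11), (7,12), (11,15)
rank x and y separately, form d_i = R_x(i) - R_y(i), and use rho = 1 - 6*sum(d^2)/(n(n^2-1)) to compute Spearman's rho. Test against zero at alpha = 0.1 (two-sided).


Step 1: Rank x and y separately (midranks; no ties here).
rank(x): 14->7, 9->5, 8->4, 15->8, 3->2, 1->1, 17->9, 7->3, 11->6
rank(y): 6->3, 17->9, 8->5, 7->4, 2->1, 4->2, 11->6, 12->7, 15->8
Step 2: d_i = R_x(i) - R_y(i); compute d_i^2.
  (7-3)^2=16, (5-9)^2=16, (4-5)^2=1, (8-4)^2=16, (2-1)^2=1, (1-2)^2=1, (9-6)^2=9, (3-7)^2=16, (6-8)^2=4
sum(d^2) = 80.
Step 3: rho = 1 - 6*80 / (9*(9^2 - 1)) = 1 - 480/720 = 0.333333.
Step 4: Under H0, t = rho * sqrt((n-2)/(1-rho^2)) = 0.9354 ~ t(7).
Step 5: Two-sided p-value from the t-distribution with 7 df = 0.380713.
Step 6: alpha = 0.1. fail to reject H0.

rho = 0.3333, p = 0.380713, fail to reject H0 at alpha = 0.1.


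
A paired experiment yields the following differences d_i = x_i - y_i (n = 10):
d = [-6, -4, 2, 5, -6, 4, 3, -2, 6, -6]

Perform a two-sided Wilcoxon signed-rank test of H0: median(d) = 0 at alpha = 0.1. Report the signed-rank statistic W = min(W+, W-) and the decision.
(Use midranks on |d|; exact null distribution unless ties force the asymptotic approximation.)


Step 1: Drop any zero differences (none here) and take |d_i|.
|d| = [6, 4, 2, 5, 6, 4, 3, 2, 6, 6]
Step 2: Midrank |d_i| (ties get averaged ranks).
ranks: |6|->8.5, |4|->4.5, |2|->1.5, |5|->6, |6|->8.5, |4|->4.5, |3|->3, |2|->1.5, |6|->8.5, |6|->8.5
Step 3: Attach original signs; sum ranks with positive sign and with negative sign.
W+ = 1.5 + 6 + 4.5 + 3 + 8.5 = 23.5
W- = 8.5 + 4.5 + 8.5 + 1.5 + 8.5 = 31.5
(Check: W+ + W- = 55 should equal n(n+1)/2 = 55.)
Step 4: Test statistic W = min(W+, W-) = 23.5.
Step 5: Ties in |d|, so use the tie-corrected normal approximation.
        E[W] = n(n+1)/4 = 10*11/4 = 27.5.
        Tie groups: |d|=2 (t=2), |d|=4 (t=2), |d|=6 (t=4); sum(t^3 - t) = 72.
        Var[W] = n(n+1)(2n+1)/24 - sum(t^3-t)/48 = 2310/24 - 72/48 = 94.75.
        z = (W - E[W]) / sqrt(Var[W]) = (23.5 - 27.5) / 9.7340 = -0.4109.
        Two-sided p = 2*Phi(z) = 0.681122.
Step 6: alpha = 0.1. fail to reject H0.

W+ = 23.5, W- = 31.5, W = min = 23.5, p = 0.681122, fail to reject H0.


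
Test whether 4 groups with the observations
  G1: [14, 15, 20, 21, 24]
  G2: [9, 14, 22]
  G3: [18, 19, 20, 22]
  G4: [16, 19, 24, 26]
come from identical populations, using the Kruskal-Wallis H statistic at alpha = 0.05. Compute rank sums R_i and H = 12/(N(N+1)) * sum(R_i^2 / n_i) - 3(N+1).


Step 1: Combine all N = 16 observations and assign midranks.
sorted (value, group, rank): (9,G2,1), (14,G1,2.5), (14,G2,2.5), (15,G1,4), (16,G4,5), (18,G3,6), (19,G3,7.5), (19,G4,7.5), (20,G1,9.5), (20,G3,9.5), (21,G1,11), (22,G2,12.5), (22,G3,12.5), (24,G1,14.5), (24,G4,14.5), (26,G4,16)
Step 2: Sum ranks within each group.
R_1 = 41.5 (n_1 = 5)
R_2 = 16 (n_2 = 3)
R_3 = 35.5 (n_3 = 4)
R_4 = 43 (n_4 = 4)
Step 3: H = 12/(N(N+1)) * sum(R_i^2/n_i) - 3(N+1)
     = 12/(16*17) * (41.5^2/5 + 16^2/3 + 35.5^2/4 + 43^2/4) - 3*17
     = 0.044118 * 1207.1 - 51
     = 2.254228.
Step 4: Ties present; correction factor C = 1 - 30/(16^3 - 16) = 0.992647. Corrected H = 2.254228 / 0.992647 = 2.270926.
Step 5: Under H0, H ~ chi^2(3); p-value = 0.518114.
Step 6: alpha = 0.05. fail to reject H0.

H = 2.2709, df = 3, p = 0.518114, fail to reject H0.


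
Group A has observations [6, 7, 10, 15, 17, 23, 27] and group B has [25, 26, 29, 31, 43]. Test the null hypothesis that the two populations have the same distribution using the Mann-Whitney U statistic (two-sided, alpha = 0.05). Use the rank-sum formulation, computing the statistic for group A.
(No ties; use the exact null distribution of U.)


Step 1: Combine and sort all 12 observations; assign midranks.
sorted (value, group): (6,X), (7,X), (10,X), (15,X), (17,X), (23,X), (25,Y), (26,Y), (27,X), (29,Y), (31,Y), (43,Y)
ranks: 6->1, 7->2, 10->3, 15->4, 17->5, 23->6, 25->7, 26->8, 27->9, 29->10, 31->11, 43->12
Step 2: Rank sum for X: R1 = 1 + 2 + 3 + 4 + 5 + 6 + 9 = 30.
Step 3: U_X = R1 - n1(n1+1)/2 = 30 - 7*8/2 = 30 - 28 = 2.
       U_Y = n1*n2 - U_X = 35 - 2 = 33.
Step 4: No ties, so the exact null distribution of U (based on enumerating the C(12,7) = 792 equally likely rank assignments) gives the two-sided p-value.
Step 5: p-value = 0.010101; compare to alpha = 0.05. reject H0.

U_X = 2, p = 0.010101, reject H0 at alpha = 0.05.


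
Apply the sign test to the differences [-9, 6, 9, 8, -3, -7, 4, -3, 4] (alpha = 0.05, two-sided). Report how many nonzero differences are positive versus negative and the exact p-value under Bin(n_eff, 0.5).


Step 1: Discard zero differences. Original n = 9; n_eff = number of nonzero differences = 9.
Nonzero differences (with sign): -9, +6, +9, +8, -3, -7, +4, -3, +4
Step 2: Count signs: positive = 5, negative = 4.
Step 3: Under H0: P(positive) = 0.5, so the number of positives S ~ Bin(9, 0.5).
Step 4: Two-sided exact p-value = sum of Bin(9,0.5) probabilities at or below the observed probability = 1.000000.
Step 5: alpha = 0.05. fail to reject H0.

n_eff = 9, pos = 5, neg = 4, p = 1.000000, fail to reject H0.


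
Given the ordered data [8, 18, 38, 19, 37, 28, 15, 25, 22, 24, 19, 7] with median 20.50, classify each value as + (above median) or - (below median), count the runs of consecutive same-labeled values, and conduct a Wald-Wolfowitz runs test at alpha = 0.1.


Step 1: Compute median = 20.50; label A = above, B = below.
Labels in order: BBABAABAAABB  (n_A = 6, n_B = 6)
Step 2: Count runs R = 7.
Step 3: Under H0 (random ordering), E[R] = 2*n_A*n_B/(n_A+n_B) + 1 = 2*6*6/12 + 1 = 7.0000.
        Var[R] = 2*n_A*n_B*(2*n_A*n_B - n_A - n_B) / ((n_A+n_B)^2 * (n_A+n_B-1)) = 4320/1584 = 2.7273.
        SD[R] = 1.6514.
Step 4: R = E[R], so z = 0 with no continuity correction.
Step 5: Two-sided p-value via normal approximation = 2*(1 - Phi(|z|)) = 1.000000.
Step 6: alpha = 0.1. fail to reject H0.

R = 7, z = 0.0000, p = 1.000000, fail to reject H0.


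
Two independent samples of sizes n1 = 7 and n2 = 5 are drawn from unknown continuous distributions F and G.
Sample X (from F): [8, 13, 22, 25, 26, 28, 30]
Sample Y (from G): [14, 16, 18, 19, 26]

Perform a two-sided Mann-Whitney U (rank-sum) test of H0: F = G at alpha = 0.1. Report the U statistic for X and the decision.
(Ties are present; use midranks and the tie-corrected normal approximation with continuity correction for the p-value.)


Step 1: Combine and sort all 12 observations; assign midranks.
sorted (value, group): (8,X), (13,X), (14,Y), (16,Y), (18,Y), (19,Y), (22,X), (25,X), (26,X), (26,Y), (28,X), (30,X)
ranks: 8->1, 13->2, 14->3, 16->4, 18->5, 19->6, 22->7, 25->8, 26->9.5, 26->9.5, 28->11, 30->12
Step 2: Rank sum for X: R1 = 1 + 2 + 7 + 8 + 9.5 + 11 + 12 = 50.5.
Step 3: U_X = R1 - n1(n1+1)/2 = 50.5 - 7*8/2 = 50.5 - 28 = 22.5.
       U_Y = n1*n2 - U_X = 35 - 22.5 = 12.5.
Step 4: Ties are present, so use the tie-corrected normal approximation (with continuity correction) for the p-value.
Step 5: p-value = 0.464120; compare to alpha = 0.1. fail to reject H0.

U_X = 22.5, p = 0.464120, fail to reject H0 at alpha = 0.1.


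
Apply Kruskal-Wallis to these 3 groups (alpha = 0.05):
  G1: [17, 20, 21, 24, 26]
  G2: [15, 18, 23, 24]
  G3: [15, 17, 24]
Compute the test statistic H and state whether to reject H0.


Step 1: Combine all N = 12 observations and assign midranks.
sorted (value, group, rank): (15,G2,1.5), (15,G3,1.5), (17,G1,3.5), (17,G3,3.5), (18,G2,5), (20,G1,6), (21,G1,7), (23,G2,8), (24,G1,10), (24,G2,10), (24,G3,10), (26,G1,12)
Step 2: Sum ranks within each group.
R_1 = 38.5 (n_1 = 5)
R_2 = 24.5 (n_2 = 4)
R_3 = 15 (n_3 = 3)
Step 3: H = 12/(N(N+1)) * sum(R_i^2/n_i) - 3(N+1)
     = 12/(12*13) * (38.5^2/5 + 24.5^2/4 + 15^2/3) - 3*13
     = 0.076923 * 521.513 - 39
     = 1.116346.
Step 4: Ties present; correction factor C = 1 - 36/(12^3 - 12) = 0.979021. Corrected H = 1.116346 / 0.979021 = 1.140268.
Step 5: Under H0, H ~ chi^2(2); p-value = 0.565450.
Step 6: alpha = 0.05. fail to reject H0.

H = 1.1403, df = 2, p = 0.565450, fail to reject H0.


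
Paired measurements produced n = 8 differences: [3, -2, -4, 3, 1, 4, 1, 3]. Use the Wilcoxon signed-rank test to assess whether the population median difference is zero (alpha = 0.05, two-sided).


Step 1: Drop any zero differences (none here) and take |d_i|.
|d| = [3, 2, 4, 3, 1, 4, 1, 3]
Step 2: Midrank |d_i| (ties get averaged ranks).
ranks: |3|->5, |2|->3, |4|->7.5, |3|->5, |1|->1.5, |4|->7.5, |1|->1.5, |3|->5
Step 3: Attach original signs; sum ranks with positive sign and with negative sign.
W+ = 5 + 5 + 1.5 + 7.5 + 1.5 + 5 = 25.5
W- = 3 + 7.5 = 10.5
(Check: W+ + W- = 36 should equal n(n+1)/2 = 36.)
Step 4: Test statistic W = min(W+, W-) = 10.5.
Step 5: Ties in |d|, so use the tie-corrected normal approximation.
        E[W] = n(n+1)/4 = 8*9/4 = 18.
        Tie groups: |d|=1 (t=2), |d|=3 (t=3), |d|=4 (t=2); sum(t^3 - t) = 36.
        Var[W] = n(n+1)(2n+1)/24 - sum(t^3-t)/48 = 1224/24 - 36/48 = 50.25.
        z = (W - E[W]) / sqrt(Var[W]) = (10.5 - 18) / 7.0887 = -1.0580.
        Two-sided p = 2*Phi(z) = 0.290047.
Step 6: alpha = 0.05. fail to reject H0.

W+ = 25.5, W- = 10.5, W = min = 10.5, p = 0.290047, fail to reject H0.


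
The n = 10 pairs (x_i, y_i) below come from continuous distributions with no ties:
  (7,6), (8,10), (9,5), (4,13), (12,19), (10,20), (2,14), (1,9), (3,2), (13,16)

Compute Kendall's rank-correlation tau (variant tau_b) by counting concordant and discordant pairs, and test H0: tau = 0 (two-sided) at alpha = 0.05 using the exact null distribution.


Step 1: Enumerate the 45 unordered pairs (i,j) with i<j and classify each by sign(x_j-x_i) * sign(y_j-y_i).
  (1,2):dx=+1,dy=+4->C; (1,3):dx=+2,dy=-1->D; (1,4):dx=-3,dy=+7->D; (1,5):dx=+5,dy=+13->C
  (1,6):dx=+3,dy=+14->C; (1,7):dx=-5,dy=+8->D; (1,8):dx=-6,dy=+3->D; (1,9):dx=-4,dy=-4->C
  (1,10):dx=+6,dy=+10->C; (2,3):dx=+1,dy=-5->D; (2,4):dx=-4,dy=+3->D; (2,5):dx=+4,dy=+9->C
  (2,6):dx=+2,dy=+10->C; (2,7):dx=-6,dy=+4->D; (2,8):dx=-7,dy=-1->C; (2,9):dx=-5,dy=-8->C
  (2,10):dx=+5,dy=+6->C; (3,4):dx=-5,dy=+8->D; (3,5):dx=+3,dy=+14->C; (3,6):dx=+1,dy=+15->C
  (3,7):dx=-7,dy=+9->D; (3,8):dx=-8,dy=+4->D; (3,9):dx=-6,dy=-3->C; (3,10):dx=+4,dy=+11->C
  (4,5):dx=+8,dy=+6->C; (4,6):dx=+6,dy=+7->C; (4,7):dx=-2,dy=+1->D; (4,8):dx=-3,dy=-4->C
  (4,9):dx=-1,dy=-11->C; (4,10):dx=+9,dy=+3->C; (5,6):dx=-2,dy=+1->D; (5,7):dx=-10,dy=-5->C
  (5,8):dx=-11,dy=-10->C; (5,9):dx=-9,dy=-17->C; (5,10):dx=+1,dy=-3->D; (6,7):dx=-8,dy=-6->C
  (6,8):dx=-9,dy=-11->C; (6,9):dx=-7,dy=-18->C; (6,10):dx=+3,dy=-4->D; (7,8):dx=-1,dy=-5->C
  (7,9):dx=+1,dy=-12->D; (7,10):dx=+11,dy=+2->C; (8,9):dx=+2,dy=-7->D; (8,10):dx=+12,dy=+7->C
  (9,10):dx=+10,dy=+14->C
Step 2: C = 29, D = 16, total pairs = 45.
Step 3: tau = (C - D)/(n(n-1)/2) = (29 - 16)/45 = 0.288889.
Step 4: Exact two-sided p-value (enumerate n! = 3628800 permutations of y under H0): p = 0.291248.
Step 5: alpha = 0.05. fail to reject H0.

tau_b = 0.2889 (C=29, D=16), p = 0.291248, fail to reject H0.


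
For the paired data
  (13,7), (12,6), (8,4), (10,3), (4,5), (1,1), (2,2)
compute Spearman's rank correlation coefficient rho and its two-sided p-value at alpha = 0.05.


Step 1: Rank x and y separately (midranks; no ties here).
rank(x): 13->7, 12->6, 8->4, 10->5, 4->3, 1->1, 2->2
rank(y): 7->7, 6->6, 4->4, 3->3, 5->5, 1->1, 2->2
Step 2: d_i = R_x(i) - R_y(i); compute d_i^2.
  (7-7)^2=0, (6-6)^2=0, (4-4)^2=0, (5-3)^2=4, (3-5)^2=4, (1-1)^2=0, (2-2)^2=0
sum(d^2) = 8.
Step 3: rho = 1 - 6*8 / (7*(7^2 - 1)) = 1 - 48/336 = 0.857143.
Step 4: Under H0, t = rho * sqrt((n-2)/(1-rho^2)) = 3.7210 ~ t(5).
Step 5: Two-sided p-value from the t-distribution with 5 df = 0.013697.
Step 6: alpha = 0.05. reject H0.

rho = 0.8571, p = 0.013697, reject H0 at alpha = 0.05.


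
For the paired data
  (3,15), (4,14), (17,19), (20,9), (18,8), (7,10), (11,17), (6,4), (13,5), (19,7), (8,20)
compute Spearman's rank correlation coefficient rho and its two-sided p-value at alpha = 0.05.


Step 1: Rank x and y separately (midranks; no ties here).
rank(x): 3->1, 4->2, 17->8, 20->11, 18->9, 7->4, 11->6, 6->3, 13->7, 19->10, 8->5
rank(y): 15->8, 14->7, 19->10, 9->5, 8->4, 10->6, 17->9, 4->1, 5->2, 7->3, 20->11
Step 2: d_i = R_x(i) - R_y(i); compute d_i^2.
  (1-8)^2=49, (2-7)^2=25, (8-10)^2=4, (11-5)^2=36, (9-4)^2=25, (4-6)^2=4, (6-9)^2=9, (3-1)^2=4, (7-2)^2=25, (10-3)^2=49, (5-11)^2=36
sum(d^2) = 266.
Step 3: rho = 1 - 6*266 / (11*(11^2 - 1)) = 1 - 1596/1320 = -0.209091.
Step 4: Under H0, t = rho * sqrt((n-2)/(1-rho^2)) = -0.6415 ~ t(9).
Step 5: Two-sided p-value from the t-distribution with 9 df = 0.537221.
Step 6: alpha = 0.05. fail to reject H0.

rho = -0.2091, p = 0.537221, fail to reject H0 at alpha = 0.05.


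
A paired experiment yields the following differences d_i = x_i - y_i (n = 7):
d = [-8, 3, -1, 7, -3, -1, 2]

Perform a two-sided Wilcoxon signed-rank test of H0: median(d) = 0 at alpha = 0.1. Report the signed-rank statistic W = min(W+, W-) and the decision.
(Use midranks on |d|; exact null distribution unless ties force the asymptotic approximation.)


Step 1: Drop any zero differences (none here) and take |d_i|.
|d| = [8, 3, 1, 7, 3, 1, 2]
Step 2: Midrank |d_i| (ties get averaged ranks).
ranks: |8|->7, |3|->4.5, |1|->1.5, |7|->6, |3|->4.5, |1|->1.5, |2|->3
Step 3: Attach original signs; sum ranks with positive sign and with negative sign.
W+ = 4.5 + 6 + 3 = 13.5
W- = 7 + 1.5 + 4.5 + 1.5 = 14.5
(Check: W+ + W- = 28 should equal n(n+1)/2 = 28.)
Step 4: Test statistic W = min(W+, W-) = 13.5.
Step 5: Ties in |d|, so use the tie-corrected normal approximation.
        E[W] = n(n+1)/4 = 7*8/4 = 14.
        Tie groups: |d|=1 (t=2), |d|=3 (t=2); sum(t^3 - t) = 12.
        Var[W] = n(n+1)(2n+1)/24 - sum(t^3-t)/48 = 840/24 - 12/48 = 34.75.
        z = (W - E[W]) / sqrt(Var[W]) = (13.5 - 14) / 5.8949 = -0.0848.
        Two-sided p = 2*Phi(z) = 0.932405.
Step 6: alpha = 0.1. fail to reject H0.

W+ = 13.5, W- = 14.5, W = min = 13.5, p = 0.932405, fail to reject H0.


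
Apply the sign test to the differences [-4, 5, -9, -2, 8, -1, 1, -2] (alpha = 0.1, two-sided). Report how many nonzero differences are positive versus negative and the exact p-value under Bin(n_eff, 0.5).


Step 1: Discard zero differences. Original n = 8; n_eff = number of nonzero differences = 8.
Nonzero differences (with sign): -4, +5, -9, -2, +8, -1, +1, -2
Step 2: Count signs: positive = 3, negative = 5.
Step 3: Under H0: P(positive) = 0.5, so the number of positives S ~ Bin(8, 0.5).
Step 4: Two-sided exact p-value = sum of Bin(8,0.5) probabilities at or below the observed probability = 0.726562.
Step 5: alpha = 0.1. fail to reject H0.

n_eff = 8, pos = 3, neg = 5, p = 0.726562, fail to reject H0.


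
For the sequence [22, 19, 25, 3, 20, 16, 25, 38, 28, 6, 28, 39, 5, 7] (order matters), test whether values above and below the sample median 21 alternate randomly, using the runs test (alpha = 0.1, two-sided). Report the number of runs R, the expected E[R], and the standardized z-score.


Step 1: Compute median = 21; label A = above, B = below.
Labels in order: ABABBBAAABAABB  (n_A = 7, n_B = 7)
Step 2: Count runs R = 8.
Step 3: Under H0 (random ordering), E[R] = 2*n_A*n_B/(n_A+n_B) + 1 = 2*7*7/14 + 1 = 8.0000.
        Var[R] = 2*n_A*n_B*(2*n_A*n_B - n_A - n_B) / ((n_A+n_B)^2 * (n_A+n_B-1)) = 8232/2548 = 3.2308.
        SD[R] = 1.7974.
Step 4: R = E[R], so z = 0 with no continuity correction.
Step 5: Two-sided p-value via normal approximation = 2*(1 - Phi(|z|)) = 1.000000.
Step 6: alpha = 0.1. fail to reject H0.

R = 8, z = 0.0000, p = 1.000000, fail to reject H0.


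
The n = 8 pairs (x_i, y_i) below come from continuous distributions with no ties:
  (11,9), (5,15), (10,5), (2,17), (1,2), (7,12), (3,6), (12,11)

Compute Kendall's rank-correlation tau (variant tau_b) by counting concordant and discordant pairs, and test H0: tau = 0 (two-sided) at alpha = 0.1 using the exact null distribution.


Step 1: Enumerate the 28 unordered pairs (i,j) with i<j and classify each by sign(x_j-x_i) * sign(y_j-y_i).
  (1,2):dx=-6,dy=+6->D; (1,3):dx=-1,dy=-4->C; (1,4):dx=-9,dy=+8->D; (1,5):dx=-10,dy=-7->C
  (1,6):dx=-4,dy=+3->D; (1,7):dx=-8,dy=-3->C; (1,8):dx=+1,dy=+2->C; (2,3):dx=+5,dy=-10->D
  (2,4):dx=-3,dy=+2->D; (2,5):dx=-4,dy=-13->C; (2,6):dx=+2,dy=-3->D; (2,7):dx=-2,dy=-9->C
  (2,8):dx=+7,dy=-4->D; (3,4):dx=-8,dy=+12->D; (3,5):dx=-9,dy=-3->C; (3,6):dx=-3,dy=+7->D
  (3,7):dx=-7,dy=+1->D; (3,8):dx=+2,dy=+6->C; (4,5):dx=-1,dy=-15->C; (4,6):dx=+5,dy=-5->D
  (4,7):dx=+1,dy=-11->D; (4,8):dx=+10,dy=-6->D; (5,6):dx=+6,dy=+10->C; (5,7):dx=+2,dy=+4->C
  (5,8):dx=+11,dy=+9->C; (6,7):dx=-4,dy=-6->C; (6,8):dx=+5,dy=-1->D; (7,8):dx=+9,dy=+5->C
Step 2: C = 14, D = 14, total pairs = 28.
Step 3: tau = (C - D)/(n(n-1)/2) = (14 - 14)/28 = 0.000000.
Step 4: Exact two-sided p-value (enumerate n! = 40320 permutations of y under H0): p = 1.000000.
Step 5: alpha = 0.1. fail to reject H0.

tau_b = 0.0000 (C=14, D=14), p = 1.000000, fail to reject H0.


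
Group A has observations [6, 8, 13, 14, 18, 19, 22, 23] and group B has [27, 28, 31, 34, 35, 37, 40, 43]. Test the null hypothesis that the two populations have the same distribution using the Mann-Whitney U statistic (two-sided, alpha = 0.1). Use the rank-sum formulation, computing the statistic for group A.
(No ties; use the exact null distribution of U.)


Step 1: Combine and sort all 16 observations; assign midranks.
sorted (value, group): (6,X), (8,X), (13,X), (14,X), (18,X), (19,X), (22,X), (23,X), (27,Y), (28,Y), (31,Y), (34,Y), (35,Y), (37,Y), (40,Y), (43,Y)
ranks: 6->1, 8->2, 13->3, 14->4, 18->5, 19->6, 22->7, 23->8, 27->9, 28->10, 31->11, 34->12, 35->13, 37->14, 40->15, 43->16
Step 2: Rank sum for X: R1 = 1 + 2 + 3 + 4 + 5 + 6 + 7 + 8 = 36.
Step 3: U_X = R1 - n1(n1+1)/2 = 36 - 8*9/2 = 36 - 36 = 0.
       U_Y = n1*n2 - U_X = 64 - 0 = 64.
Step 4: No ties, so the exact null distribution of U (based on enumerating the C(16,8) = 12870 equally likely rank assignments) gives the two-sided p-value.
Step 5: p-value = 0.000155; compare to alpha = 0.1. reject H0.

U_X = 0, p = 0.000155, reject H0 at alpha = 0.1.


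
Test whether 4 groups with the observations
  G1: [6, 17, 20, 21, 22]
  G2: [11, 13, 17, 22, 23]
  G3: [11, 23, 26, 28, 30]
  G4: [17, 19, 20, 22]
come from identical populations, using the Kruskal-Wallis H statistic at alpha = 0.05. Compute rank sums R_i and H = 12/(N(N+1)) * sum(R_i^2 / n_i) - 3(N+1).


Step 1: Combine all N = 19 observations and assign midranks.
sorted (value, group, rank): (6,G1,1), (11,G2,2.5), (11,G3,2.5), (13,G2,4), (17,G1,6), (17,G2,6), (17,G4,6), (19,G4,8), (20,G1,9.5), (20,G4,9.5), (21,G1,11), (22,G1,13), (22,G2,13), (22,G4,13), (23,G2,15.5), (23,G3,15.5), (26,G3,17), (28,G3,18), (30,G3,19)
Step 2: Sum ranks within each group.
R_1 = 40.5 (n_1 = 5)
R_2 = 41 (n_2 = 5)
R_3 = 72 (n_3 = 5)
R_4 = 36.5 (n_4 = 4)
Step 3: H = 12/(N(N+1)) * sum(R_i^2/n_i) - 3(N+1)
     = 12/(19*20) * (40.5^2/5 + 41^2/5 + 72^2/5 + 36.5^2/4) - 3*20
     = 0.031579 * 2034.11 - 60
     = 4.235132.
Step 4: Ties present; correction factor C = 1 - 66/(19^3 - 19) = 0.990351. Corrected H = 4.235132 / 0.990351 = 4.276395.
Step 5: Under H0, H ~ chi^2(3); p-value = 0.233124.
Step 6: alpha = 0.05. fail to reject H0.

H = 4.2764, df = 3, p = 0.233124, fail to reject H0.


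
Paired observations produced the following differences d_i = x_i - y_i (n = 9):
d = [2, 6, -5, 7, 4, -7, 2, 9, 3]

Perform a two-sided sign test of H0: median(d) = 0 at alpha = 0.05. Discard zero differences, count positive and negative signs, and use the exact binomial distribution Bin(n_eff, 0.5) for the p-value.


Step 1: Discard zero differences. Original n = 9; n_eff = number of nonzero differences = 9.
Nonzero differences (with sign): +2, +6, -5, +7, +4, -7, +2, +9, +3
Step 2: Count signs: positive = 7, negative = 2.
Step 3: Under H0: P(positive) = 0.5, so the number of positives S ~ Bin(9, 0.5).
Step 4: Two-sided exact p-value = sum of Bin(9,0.5) probabilities at or below the observed probability = 0.179688.
Step 5: alpha = 0.05. fail to reject H0.

n_eff = 9, pos = 7, neg = 2, p = 0.179688, fail to reject H0.


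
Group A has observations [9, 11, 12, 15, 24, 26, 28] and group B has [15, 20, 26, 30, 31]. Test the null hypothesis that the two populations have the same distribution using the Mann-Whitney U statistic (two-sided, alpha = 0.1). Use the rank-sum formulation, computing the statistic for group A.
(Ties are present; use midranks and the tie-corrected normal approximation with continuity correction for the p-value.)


Step 1: Combine and sort all 12 observations; assign midranks.
sorted (value, group): (9,X), (11,X), (12,X), (15,X), (15,Y), (20,Y), (24,X), (26,X), (26,Y), (28,X), (30,Y), (31,Y)
ranks: 9->1, 11->2, 12->3, 15->4.5, 15->4.5, 20->6, 24->7, 26->8.5, 26->8.5, 28->10, 30->11, 31->12
Step 2: Rank sum for X: R1 = 1 + 2 + 3 + 4.5 + 7 + 8.5 + 10 = 36.
Step 3: U_X = R1 - n1(n1+1)/2 = 36 - 7*8/2 = 36 - 28 = 8.
       U_Y = n1*n2 - U_X = 35 - 8 = 27.
Step 4: Ties are present, so use the tie-corrected normal approximation (with continuity correction) for the p-value.
Step 5: p-value = 0.142449; compare to alpha = 0.1. fail to reject H0.

U_X = 8, p = 0.142449, fail to reject H0 at alpha = 0.1.


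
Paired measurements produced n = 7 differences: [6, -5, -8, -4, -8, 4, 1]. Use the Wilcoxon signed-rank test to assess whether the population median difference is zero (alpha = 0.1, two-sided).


Step 1: Drop any zero differences (none here) and take |d_i|.
|d| = [6, 5, 8, 4, 8, 4, 1]
Step 2: Midrank |d_i| (ties get averaged ranks).
ranks: |6|->5, |5|->4, |8|->6.5, |4|->2.5, |8|->6.5, |4|->2.5, |1|->1
Step 3: Attach original signs; sum ranks with positive sign and with negative sign.
W+ = 5 + 2.5 + 1 = 8.5
W- = 4 + 6.5 + 2.5 + 6.5 = 19.5
(Check: W+ + W- = 28 should equal n(n+1)/2 = 28.)
Step 4: Test statistic W = min(W+, W-) = 8.5.
Step 5: Ties in |d|, so use the tie-corrected normal approximation.
        E[W] = n(n+1)/4 = 7*8/4 = 14.
        Tie groups: |d|=4 (t=2), |d|=8 (t=2); sum(t^3 - t) = 12.
        Var[W] = n(n+1)(2n+1)/24 - sum(t^3-t)/48 = 840/24 - 12/48 = 34.75.
        z = (W - E[W]) / sqrt(Var[W]) = (8.5 - 14) / 5.8949 = -0.9330.
        Two-sided p = 2*Phi(z) = 0.350816.
Step 6: alpha = 0.1. fail to reject H0.

W+ = 8.5, W- = 19.5, W = min = 8.5, p = 0.350816, fail to reject H0.


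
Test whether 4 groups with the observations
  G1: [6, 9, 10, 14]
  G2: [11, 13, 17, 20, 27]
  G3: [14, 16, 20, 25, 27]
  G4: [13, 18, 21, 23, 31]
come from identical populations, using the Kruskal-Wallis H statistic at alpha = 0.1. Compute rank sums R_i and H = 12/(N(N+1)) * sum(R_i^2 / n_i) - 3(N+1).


Step 1: Combine all N = 19 observations and assign midranks.
sorted (value, group, rank): (6,G1,1), (9,G1,2), (10,G1,3), (11,G2,4), (13,G2,5.5), (13,G4,5.5), (14,G1,7.5), (14,G3,7.5), (16,G3,9), (17,G2,10), (18,G4,11), (20,G2,12.5), (20,G3,12.5), (21,G4,14), (23,G4,15), (25,G3,16), (27,G2,17.5), (27,G3,17.5), (31,G4,19)
Step 2: Sum ranks within each group.
R_1 = 13.5 (n_1 = 4)
R_2 = 49.5 (n_2 = 5)
R_3 = 62.5 (n_3 = 5)
R_4 = 64.5 (n_4 = 5)
Step 3: H = 12/(N(N+1)) * sum(R_i^2/n_i) - 3(N+1)
     = 12/(19*20) * (13.5^2/4 + 49.5^2/5 + 62.5^2/5 + 64.5^2/5) - 3*20
     = 0.031579 * 2148.91 - 60
     = 7.860395.
Step 4: Ties present; correction factor C = 1 - 24/(19^3 - 19) = 0.996491. Corrected H = 7.860395 / 0.996491 = 7.888072.
Step 5: Under H0, H ~ chi^2(3); p-value = 0.048382.
Step 6: alpha = 0.1. reject H0.

H = 7.8881, df = 3, p = 0.048382, reject H0.


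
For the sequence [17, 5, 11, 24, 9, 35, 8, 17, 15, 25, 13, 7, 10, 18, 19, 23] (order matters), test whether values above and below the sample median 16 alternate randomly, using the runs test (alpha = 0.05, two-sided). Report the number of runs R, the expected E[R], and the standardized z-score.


Step 1: Compute median = 16; label A = above, B = below.
Labels in order: ABBABABABABBBAAA  (n_A = 8, n_B = 8)
Step 2: Count runs R = 11.
Step 3: Under H0 (random ordering), E[R] = 2*n_A*n_B/(n_A+n_B) + 1 = 2*8*8/16 + 1 = 9.0000.
        Var[R] = 2*n_A*n_B*(2*n_A*n_B - n_A - n_B) / ((n_A+n_B)^2 * (n_A+n_B-1)) = 14336/3840 = 3.7333.
        SD[R] = 1.9322.
Step 4: Continuity-corrected z = (R - 0.5 - E[R]) / SD[R] = (11 - 0.5 - 9.0000) / 1.9322 = 0.7763.
Step 5: Two-sided p-value via normal approximation = 2*(1 - Phi(|z|)) = 0.437558.
Step 6: alpha = 0.05. fail to reject H0.

R = 11, z = 0.7763, p = 0.437558, fail to reject H0.


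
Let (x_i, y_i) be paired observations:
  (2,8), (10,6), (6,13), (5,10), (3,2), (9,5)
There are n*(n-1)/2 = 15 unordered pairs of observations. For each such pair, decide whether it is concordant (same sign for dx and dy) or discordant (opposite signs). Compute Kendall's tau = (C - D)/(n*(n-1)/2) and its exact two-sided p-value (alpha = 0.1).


Step 1: Enumerate the 15 unordered pairs (i,j) with i<j and classify each by sign(x_j-x_i) * sign(y_j-y_i).
  (1,2):dx=+8,dy=-2->D; (1,3):dx=+4,dy=+5->C; (1,4):dx=+3,dy=+2->C; (1,5):dx=+1,dy=-6->D
  (1,6):dx=+7,dy=-3->D; (2,3):dx=-4,dy=+7->D; (2,4):dx=-5,dy=+4->D; (2,5):dx=-7,dy=-4->C
  (2,6):dx=-1,dy=-1->C; (3,4):dx=-1,dy=-3->C; (3,5):dx=-3,dy=-11->C; (3,6):dx=+3,dy=-8->D
  (4,5):dx=-2,dy=-8->C; (4,6):dx=+4,dy=-5->D; (5,6):dx=+6,dy=+3->C
Step 2: C = 8, D = 7, total pairs = 15.
Step 3: tau = (C - D)/(n(n-1)/2) = (8 - 7)/15 = 0.066667.
Step 4: Exact two-sided p-value (enumerate n! = 720 permutations of y under H0): p = 1.000000.
Step 5: alpha = 0.1. fail to reject H0.

tau_b = 0.0667 (C=8, D=7), p = 1.000000, fail to reject H0.


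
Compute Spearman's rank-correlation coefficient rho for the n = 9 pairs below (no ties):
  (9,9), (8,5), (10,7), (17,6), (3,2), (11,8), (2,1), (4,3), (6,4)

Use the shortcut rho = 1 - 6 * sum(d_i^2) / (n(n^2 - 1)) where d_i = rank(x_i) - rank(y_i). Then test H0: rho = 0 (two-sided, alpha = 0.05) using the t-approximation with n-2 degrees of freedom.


Step 1: Rank x and y separately (midranks; no ties here).
rank(x): 9->6, 8->5, 10->7, 17->9, 3->2, 11->8, 2->1, 4->3, 6->4
rank(y): 9->9, 5->5, 7->7, 6->6, 2->2, 8->8, 1->1, 3->3, 4->4
Step 2: d_i = R_x(i) - R_y(i); compute d_i^2.
  (6-9)^2=9, (5-5)^2=0, (7-7)^2=0, (9-6)^2=9, (2-2)^2=0, (8-8)^2=0, (1-1)^2=0, (3-3)^2=0, (4-4)^2=0
sum(d^2) = 18.
Step 3: rho = 1 - 6*18 / (9*(9^2 - 1)) = 1 - 108/720 = 0.850000.
Step 4: Under H0, t = rho * sqrt((n-2)/(1-rho^2)) = 4.2691 ~ t(7).
Step 5: Two-sided p-value from the t-distribution with 7 df = 0.003705.
Step 6: alpha = 0.05. reject H0.

rho = 0.8500, p = 0.003705, reject H0 at alpha = 0.05.


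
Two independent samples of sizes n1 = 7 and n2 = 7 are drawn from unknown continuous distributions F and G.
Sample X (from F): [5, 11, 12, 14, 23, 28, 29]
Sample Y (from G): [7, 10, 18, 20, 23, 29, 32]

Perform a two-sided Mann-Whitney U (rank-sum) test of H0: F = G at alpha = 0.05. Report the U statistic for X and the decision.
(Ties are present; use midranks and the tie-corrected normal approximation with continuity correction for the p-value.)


Step 1: Combine and sort all 14 observations; assign midranks.
sorted (value, group): (5,X), (7,Y), (10,Y), (11,X), (12,X), (14,X), (18,Y), (20,Y), (23,X), (23,Y), (28,X), (29,X), (29,Y), (32,Y)
ranks: 5->1, 7->2, 10->3, 11->4, 12->5, 14->6, 18->7, 20->8, 23->9.5, 23->9.5, 28->11, 29->12.5, 29->12.5, 32->14
Step 2: Rank sum for X: R1 = 1 + 4 + 5 + 6 + 9.5 + 11 + 12.5 = 49.
Step 3: U_X = R1 - n1(n1+1)/2 = 49 - 7*8/2 = 49 - 28 = 21.
       U_Y = n1*n2 - U_X = 49 - 21 = 28.
Step 4: Ties are present, so use the tie-corrected normal approximation (with continuity correction) for the p-value.
Step 5: p-value = 0.700852; compare to alpha = 0.05. fail to reject H0.

U_X = 21, p = 0.700852, fail to reject H0 at alpha = 0.05.


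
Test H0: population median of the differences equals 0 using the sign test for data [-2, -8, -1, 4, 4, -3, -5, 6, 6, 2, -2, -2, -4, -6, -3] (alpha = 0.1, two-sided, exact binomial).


Step 1: Discard zero differences. Original n = 15; n_eff = number of nonzero differences = 15.
Nonzero differences (with sign): -2, -8, -1, +4, +4, -3, -5, +6, +6, +2, -2, -2, -4, -6, -3
Step 2: Count signs: positive = 5, negative = 10.
Step 3: Under H0: P(positive) = 0.5, so the number of positives S ~ Bin(15, 0.5).
Step 4: Two-sided exact p-value = sum of Bin(15,0.5) probabilities at or below the observed probability = 0.301758.
Step 5: alpha = 0.1. fail to reject H0.

n_eff = 15, pos = 5, neg = 10, p = 0.301758, fail to reject H0.


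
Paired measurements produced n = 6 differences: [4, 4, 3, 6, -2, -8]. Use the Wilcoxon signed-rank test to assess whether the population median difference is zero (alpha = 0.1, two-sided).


Step 1: Drop any zero differences (none here) and take |d_i|.
|d| = [4, 4, 3, 6, 2, 8]
Step 2: Midrank |d_i| (ties get averaged ranks).
ranks: |4|->3.5, |4|->3.5, |3|->2, |6|->5, |2|->1, |8|->6
Step 3: Attach original signs; sum ranks with positive sign and with negative sign.
W+ = 3.5 + 3.5 + 2 + 5 = 14
W- = 1 + 6 = 7
(Check: W+ + W- = 21 should equal n(n+1)/2 = 21.)
Step 4: Test statistic W = min(W+, W-) = 7.
Step 5: Ties in |d|, so use the tie-corrected normal approximation.
        E[W] = n(n+1)/4 = 6*7/4 = 10.5.
        Tie groups: |d|=4 (t=2); sum(t^3 - t) = 6.
        Var[W] = n(n+1)(2n+1)/24 - sum(t^3-t)/48 = 546/24 - 6/48 = 22.625.
        z = (W - E[W]) / sqrt(Var[W]) = (7 - 10.5) / 4.7566 = -0.7358.
        Two-sided p = 2*Phi(z) = 0.461838.
Step 6: alpha = 0.1. fail to reject H0.

W+ = 14, W- = 7, W = min = 7, p = 0.461838, fail to reject H0.


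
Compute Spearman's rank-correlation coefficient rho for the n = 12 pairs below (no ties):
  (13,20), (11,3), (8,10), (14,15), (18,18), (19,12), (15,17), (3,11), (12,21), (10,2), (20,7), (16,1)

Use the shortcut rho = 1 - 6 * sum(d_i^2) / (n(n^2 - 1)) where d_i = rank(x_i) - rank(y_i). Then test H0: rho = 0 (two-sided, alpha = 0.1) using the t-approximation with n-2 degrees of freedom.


Step 1: Rank x and y separately (midranks; no ties here).
rank(x): 13->6, 11->4, 8->2, 14->7, 18->10, 19->11, 15->8, 3->1, 12->5, 10->3, 20->12, 16->9
rank(y): 20->11, 3->3, 10->5, 15->8, 18->10, 12->7, 17->9, 11->6, 21->12, 2->2, 7->4, 1->1
Step 2: d_i = R_x(i) - R_y(i); compute d_i^2.
  (6-11)^2=25, (4-3)^2=1, (2-5)^2=9, (7-8)^2=1, (10-10)^2=0, (11-7)^2=16, (8-9)^2=1, (1-6)^2=25, (5-12)^2=49, (3-2)^2=1, (12-4)^2=64, (9-1)^2=64
sum(d^2) = 256.
Step 3: rho = 1 - 6*256 / (12*(12^2 - 1)) = 1 - 1536/1716 = 0.104895.
Step 4: Under H0, t = rho * sqrt((n-2)/(1-rho^2)) = 0.3335 ~ t(10).
Step 5: Two-sided p-value from the t-distribution with 10 df = 0.745609.
Step 6: alpha = 0.1. fail to reject H0.

rho = 0.1049, p = 0.745609, fail to reject H0 at alpha = 0.1.


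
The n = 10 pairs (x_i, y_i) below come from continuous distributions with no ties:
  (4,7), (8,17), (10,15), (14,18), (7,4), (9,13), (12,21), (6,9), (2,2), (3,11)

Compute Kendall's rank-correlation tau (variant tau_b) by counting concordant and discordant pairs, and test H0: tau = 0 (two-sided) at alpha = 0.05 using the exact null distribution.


Step 1: Enumerate the 45 unordered pairs (i,j) with i<j and classify each by sign(x_j-x_i) * sign(y_j-y_i).
  (1,2):dx=+4,dy=+10->C; (1,3):dx=+6,dy=+8->C; (1,4):dx=+10,dy=+11->C; (1,5):dx=+3,dy=-3->D
  (1,6):dx=+5,dy=+6->C; (1,7):dx=+8,dy=+14->C; (1,8):dx=+2,dy=+2->C; (1,9):dx=-2,dy=-5->C
  (1,10):dx=-1,dy=+4->D; (2,3):dx=+2,dy=-2->D; (2,4):dx=+6,dy=+1->C; (2,5):dx=-1,dy=-13->C
  (2,6):dx=+1,dy=-4->D; (2,7):dx=+4,dy=+4->C; (2,8):dx=-2,dy=-8->C; (2,9):dx=-6,dy=-15->C
  (2,10):dx=-5,dy=-6->C; (3,4):dx=+4,dy=+3->C; (3,5):dx=-3,dy=-11->C; (3,6):dx=-1,dy=-2->C
  (3,7):dx=+2,dy=+6->C; (3,8):dx=-4,dy=-6->C; (3,9):dx=-8,dy=-13->C; (3,10):dx=-7,dy=-4->C
  (4,5):dx=-7,dy=-14->C; (4,6):dx=-5,dy=-5->C; (4,7):dx=-2,dy=+3->D; (4,8):dx=-8,dy=-9->C
  (4,9):dx=-12,dy=-16->C; (4,10):dx=-11,dy=-7->C; (5,6):dx=+2,dy=+9->C; (5,7):dx=+5,dy=+17->C
  (5,8):dx=-1,dy=+5->D; (5,9):dx=-5,dy=-2->C; (5,10):dx=-4,dy=+7->D; (6,7):dx=+3,dy=+8->C
  (6,8):dx=-3,dy=-4->C; (6,9):dx=-7,dy=-11->C; (6,10):dx=-6,dy=-2->C; (7,8):dx=-6,dy=-12->C
  (7,9):dx=-10,dy=-19->C; (7,10):dx=-9,dy=-10->C; (8,9):dx=-4,dy=-7->C; (8,10):dx=-3,dy=+2->D
  (9,10):dx=+1,dy=+9->C
Step 2: C = 37, D = 8, total pairs = 45.
Step 3: tau = (C - D)/(n(n-1)/2) = (37 - 8)/45 = 0.644444.
Step 4: Exact two-sided p-value (enumerate n! = 3628800 permutations of y under H0): p = 0.009148.
Step 5: alpha = 0.05. reject H0.

tau_b = 0.6444 (C=37, D=8), p = 0.009148, reject H0.


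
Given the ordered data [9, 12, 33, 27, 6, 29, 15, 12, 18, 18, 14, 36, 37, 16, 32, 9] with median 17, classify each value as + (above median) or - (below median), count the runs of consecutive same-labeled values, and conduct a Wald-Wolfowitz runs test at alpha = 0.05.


Step 1: Compute median = 17; label A = above, B = below.
Labels in order: BBAABABBAABAABAB  (n_A = 8, n_B = 8)
Step 2: Count runs R = 11.
Step 3: Under H0 (random ordering), E[R] = 2*n_A*n_B/(n_A+n_B) + 1 = 2*8*8/16 + 1 = 9.0000.
        Var[R] = 2*n_A*n_B*(2*n_A*n_B - n_A - n_B) / ((n_A+n_B)^2 * (n_A+n_B-1)) = 14336/3840 = 3.7333.
        SD[R] = 1.9322.
Step 4: Continuity-corrected z = (R - 0.5 - E[R]) / SD[R] = (11 - 0.5 - 9.0000) / 1.9322 = 0.7763.
Step 5: Two-sided p-value via normal approximation = 2*(1 - Phi(|z|)) = 0.437558.
Step 6: alpha = 0.05. fail to reject H0.

R = 11, z = 0.7763, p = 0.437558, fail to reject H0.


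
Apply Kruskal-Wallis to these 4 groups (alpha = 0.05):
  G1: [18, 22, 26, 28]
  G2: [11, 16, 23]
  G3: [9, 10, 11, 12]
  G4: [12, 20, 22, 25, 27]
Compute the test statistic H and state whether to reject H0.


Step 1: Combine all N = 16 observations and assign midranks.
sorted (value, group, rank): (9,G3,1), (10,G3,2), (11,G2,3.5), (11,G3,3.5), (12,G3,5.5), (12,G4,5.5), (16,G2,7), (18,G1,8), (20,G4,9), (22,G1,10.5), (22,G4,10.5), (23,G2,12), (25,G4,13), (26,G1,14), (27,G4,15), (28,G1,16)
Step 2: Sum ranks within each group.
R_1 = 48.5 (n_1 = 4)
R_2 = 22.5 (n_2 = 3)
R_3 = 12 (n_3 = 4)
R_4 = 53 (n_4 = 5)
Step 3: H = 12/(N(N+1)) * sum(R_i^2/n_i) - 3(N+1)
     = 12/(16*17) * (48.5^2/4 + 22.5^2/3 + 12^2/4 + 53^2/5) - 3*17
     = 0.044118 * 1354.61 - 51
     = 8.762316.
Step 4: Ties present; correction factor C = 1 - 18/(16^3 - 16) = 0.995588. Corrected H = 8.762316 / 0.995588 = 8.801145.
Step 5: Under H0, H ~ chi^2(3); p-value = 0.032055.
Step 6: alpha = 0.05. reject H0.

H = 8.8011, df = 3, p = 0.032055, reject H0.


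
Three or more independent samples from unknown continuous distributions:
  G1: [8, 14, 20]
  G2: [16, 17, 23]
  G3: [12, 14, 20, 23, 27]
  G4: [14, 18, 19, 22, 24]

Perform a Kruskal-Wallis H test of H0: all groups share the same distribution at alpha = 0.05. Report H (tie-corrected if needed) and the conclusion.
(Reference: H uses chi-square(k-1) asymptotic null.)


Step 1: Combine all N = 16 observations and assign midranks.
sorted (value, group, rank): (8,G1,1), (12,G3,2), (14,G1,4), (14,G3,4), (14,G4,4), (16,G2,6), (17,G2,7), (18,G4,8), (19,G4,9), (20,G1,10.5), (20,G3,10.5), (22,G4,12), (23,G2,13.5), (23,G3,13.5), (24,G4,15), (27,G3,16)
Step 2: Sum ranks within each group.
R_1 = 15.5 (n_1 = 3)
R_2 = 26.5 (n_2 = 3)
R_3 = 46 (n_3 = 5)
R_4 = 48 (n_4 = 5)
Step 3: H = 12/(N(N+1)) * sum(R_i^2/n_i) - 3(N+1)
     = 12/(16*17) * (15.5^2/3 + 26.5^2/3 + 46^2/5 + 48^2/5) - 3*17
     = 0.044118 * 1198.17 - 51
     = 1.860294.
Step 4: Ties present; correction factor C = 1 - 36/(16^3 - 16) = 0.991176. Corrected H = 1.860294 / 0.991176 = 1.876855.
Step 5: Under H0, H ~ chi^2(3); p-value = 0.598355.
Step 6: alpha = 0.05. fail to reject H0.

H = 1.8769, df = 3, p = 0.598355, fail to reject H0.


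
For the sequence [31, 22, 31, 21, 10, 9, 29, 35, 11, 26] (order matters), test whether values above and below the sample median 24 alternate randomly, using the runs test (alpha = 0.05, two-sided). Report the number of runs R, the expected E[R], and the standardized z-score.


Step 1: Compute median = 24; label A = above, B = below.
Labels in order: ABABBBAABA  (n_A = 5, n_B = 5)
Step 2: Count runs R = 7.
Step 3: Under H0 (random ordering), E[R] = 2*n_A*n_B/(n_A+n_B) + 1 = 2*5*5/10 + 1 = 6.0000.
        Var[R] = 2*n_A*n_B*(2*n_A*n_B - n_A - n_B) / ((n_A+n_B)^2 * (n_A+n_B-1)) = 2000/900 = 2.2222.
        SD[R] = 1.4907.
Step 4: Continuity-corrected z = (R - 0.5 - E[R]) / SD[R] = (7 - 0.5 - 6.0000) / 1.4907 = 0.3354.
Step 5: Two-sided p-value via normal approximation = 2*(1 - Phi(|z|)) = 0.737316.
Step 6: alpha = 0.05. fail to reject H0.

R = 7, z = 0.3354, p = 0.737316, fail to reject H0.


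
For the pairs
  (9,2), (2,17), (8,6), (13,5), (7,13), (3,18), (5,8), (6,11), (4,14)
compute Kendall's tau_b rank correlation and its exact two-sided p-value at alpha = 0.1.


Step 1: Enumerate the 36 unordered pairs (i,j) with i<j and classify each by sign(x_j-x_i) * sign(y_j-y_i).
  (1,2):dx=-7,dy=+15->D; (1,3):dx=-1,dy=+4->D; (1,4):dx=+4,dy=+3->C; (1,5):dx=-2,dy=+11->D
  (1,6):dx=-6,dy=+16->D; (1,7):dx=-4,dy=+6->D; (1,8):dx=-3,dy=+9->D; (1,9):dx=-5,dy=+12->D
  (2,3):dx=+6,dy=-11->D; (2,4):dx=+11,dy=-12->D; (2,5):dx=+5,dy=-4->D; (2,6):dx=+1,dy=+1->C
  (2,7):dx=+3,dy=-9->D; (2,8):dx=+4,dy=-6->D; (2,9):dx=+2,dy=-3->D; (3,4):dx=+5,dy=-1->D
  (3,5):dx=-1,dy=+7->D; (3,6):dx=-5,dy=+12->D; (3,7):dx=-3,dy=+2->D; (3,8):dx=-2,dy=+5->D
  (3,9):dx=-4,dy=+8->D; (4,5):dx=-6,dy=+8->D; (4,6):dx=-10,dy=+13->D; (4,7):dx=-8,dy=+3->D
  (4,8):dx=-7,dy=+6->D; (4,9):dx=-9,dy=+9->D; (5,6):dx=-4,dy=+5->D; (5,7):dx=-2,dy=-5->C
  (5,8):dx=-1,dy=-2->C; (5,9):dx=-3,dy=+1->D; (6,7):dx=+2,dy=-10->D; (6,8):dx=+3,dy=-7->D
  (6,9):dx=+1,dy=-4->D; (7,8):dx=+1,dy=+3->C; (7,9):dx=-1,dy=+6->D; (8,9):dx=-2,dy=+3->D
Step 2: C = 5, D = 31, total pairs = 36.
Step 3: tau = (C - D)/(n(n-1)/2) = (5 - 31)/36 = -0.722222.
Step 4: Exact two-sided p-value (enumerate n! = 362880 permutations of y under H0): p = 0.005886.
Step 5: alpha = 0.1. reject H0.

tau_b = -0.7222 (C=5, D=31), p = 0.005886, reject H0.
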